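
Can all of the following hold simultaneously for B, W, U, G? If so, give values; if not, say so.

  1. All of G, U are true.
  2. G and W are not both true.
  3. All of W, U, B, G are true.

Unsatisfiable — no assignment works.

Case W = True:
  (1) forces G = True.
  Constraint (2) is violated (G=T, W=T) — contradiction.
Case W = False:
  Constraint (3) is violated (W=F) — contradiction.
Both cases fail — unsatisfiable.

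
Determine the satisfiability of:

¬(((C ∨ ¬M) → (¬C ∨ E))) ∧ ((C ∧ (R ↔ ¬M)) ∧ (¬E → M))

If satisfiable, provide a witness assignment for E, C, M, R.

E = False; C = True; M = True; R = False

  ¬(((C ∨ ¬M) → (¬C ∨ E))) = True
    (C ∨ ¬M) → (¬C ∨ E) = False
      C ∨ ¬M = True
        ¬M = False
      ¬C ∨ E = False
        ¬C = False
  (C ∧ (R ↔ ¬M)) ∧ (¬E → M) = True
    C ∧ (R ↔ ¬M) = True
      R ↔ ¬M = True
        ¬M = False
    ¬E → M = True
      ¬E = True
Both conjuncts True, so the formula holds.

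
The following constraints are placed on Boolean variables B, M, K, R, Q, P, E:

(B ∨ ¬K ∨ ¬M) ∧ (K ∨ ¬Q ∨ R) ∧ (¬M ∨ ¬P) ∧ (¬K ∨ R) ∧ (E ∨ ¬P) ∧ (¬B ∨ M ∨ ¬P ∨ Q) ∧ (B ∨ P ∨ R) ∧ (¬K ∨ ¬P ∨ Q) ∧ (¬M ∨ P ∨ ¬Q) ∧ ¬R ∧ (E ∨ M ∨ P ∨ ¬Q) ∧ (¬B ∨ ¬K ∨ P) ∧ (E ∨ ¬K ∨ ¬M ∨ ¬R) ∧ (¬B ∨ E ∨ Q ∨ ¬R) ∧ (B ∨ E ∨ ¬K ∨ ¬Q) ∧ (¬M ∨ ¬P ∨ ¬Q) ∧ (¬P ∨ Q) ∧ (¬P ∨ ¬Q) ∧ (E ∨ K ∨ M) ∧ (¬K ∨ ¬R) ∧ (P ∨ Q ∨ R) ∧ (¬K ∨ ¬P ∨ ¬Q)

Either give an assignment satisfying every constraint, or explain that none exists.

No satisfying assignment exists.

Case R = True:
  Clause (¬R) is falsified — contradiction.
Case R = False:
  (¬K ∨ R) forces K = False.
  (K ∨ ¬Q ∨ R) forces Q = False.
  (¬P ∨ Q) forces P = False.
  Clause (P ∨ Q ∨ R) is falsified — contradiction.
Both cases fail, so the formula is unsatisfiable.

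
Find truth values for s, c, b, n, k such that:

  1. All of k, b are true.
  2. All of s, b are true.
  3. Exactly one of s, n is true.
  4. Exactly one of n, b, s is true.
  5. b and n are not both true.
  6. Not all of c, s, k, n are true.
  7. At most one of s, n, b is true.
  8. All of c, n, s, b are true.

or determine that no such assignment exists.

Case s = True:
  (1) forces k = True.
  (1) forces b = True.
  Constraint (4) is violated (b=T, s=T) — contradiction.
Case s = False:
  Constraint (2) is violated (s=F) — contradiction.
Both cases fail — unsatisfiable.

The formula is unsatisfiable.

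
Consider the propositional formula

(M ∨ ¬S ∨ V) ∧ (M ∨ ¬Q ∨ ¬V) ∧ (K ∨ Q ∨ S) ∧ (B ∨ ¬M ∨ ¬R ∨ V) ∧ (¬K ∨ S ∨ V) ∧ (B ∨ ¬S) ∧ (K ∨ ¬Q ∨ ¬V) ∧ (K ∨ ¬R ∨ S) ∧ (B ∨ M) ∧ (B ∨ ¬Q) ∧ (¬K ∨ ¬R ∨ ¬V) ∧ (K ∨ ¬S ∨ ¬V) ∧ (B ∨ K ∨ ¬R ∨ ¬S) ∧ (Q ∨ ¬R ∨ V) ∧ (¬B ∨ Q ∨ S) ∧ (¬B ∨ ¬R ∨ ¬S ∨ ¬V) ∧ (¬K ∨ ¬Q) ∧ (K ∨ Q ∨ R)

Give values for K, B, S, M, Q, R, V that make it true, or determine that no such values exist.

Set K = False.
Try B = False:
  (B ∨ ¬S) forces S = False.
  (K ∨ Q ∨ S) forces Q = True.
  clause (B ∨ ¬Q) is falsified — backtrack.
So B = True.
Set S = True.
  then (K ∨ ¬S ∨ ¬V) forces V = False.
  then (M ∨ ¬S ∨ V) forces M = True.
Try Q = False:
  (Q ∨ ¬R ∨ V) forces R = False.
  clause (K ∨ Q ∨ R) is falsified — backtrack.
So Q = True.
Set R = True.
All clauses satisfied.

K=F, B=T, S=T, M=T, Q=T, R=T, V=F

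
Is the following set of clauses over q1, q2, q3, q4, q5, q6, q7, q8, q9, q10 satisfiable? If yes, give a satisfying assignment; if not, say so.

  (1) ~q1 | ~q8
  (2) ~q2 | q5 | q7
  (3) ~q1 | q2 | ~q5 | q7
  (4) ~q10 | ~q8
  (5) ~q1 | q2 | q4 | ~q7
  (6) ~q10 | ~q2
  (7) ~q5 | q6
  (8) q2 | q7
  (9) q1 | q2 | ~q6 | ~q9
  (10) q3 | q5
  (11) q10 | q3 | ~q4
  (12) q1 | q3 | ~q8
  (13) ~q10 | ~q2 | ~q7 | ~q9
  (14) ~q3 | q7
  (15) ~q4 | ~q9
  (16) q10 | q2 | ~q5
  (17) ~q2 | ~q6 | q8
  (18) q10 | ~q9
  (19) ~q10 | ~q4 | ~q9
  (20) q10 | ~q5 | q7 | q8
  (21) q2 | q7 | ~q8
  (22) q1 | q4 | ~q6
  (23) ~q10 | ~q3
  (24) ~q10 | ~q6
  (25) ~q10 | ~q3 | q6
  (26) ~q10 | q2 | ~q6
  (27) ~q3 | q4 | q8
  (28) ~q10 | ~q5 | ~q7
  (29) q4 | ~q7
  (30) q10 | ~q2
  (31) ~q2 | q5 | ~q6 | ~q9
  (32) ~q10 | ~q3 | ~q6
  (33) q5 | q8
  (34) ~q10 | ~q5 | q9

Set q1 = False.
Set q2 = False.
  then (q2 | q7) forces q7 = True.
  then (q4 | ~q7) forces q4 = True.
  then (~q4 | ~q9) forces q9 = False.
Try q3 = False:
  (q3 | q5) forces q5 = True.
  (~q5 | q6) forces q6 = True.
  (q10 | q3 | ~q4) forces q10 = True.
  clause (~q10 | ~q6) is falsified — backtrack.
So q3 = True.
  then (~q10 | ~q3) forces q10 = False.
  then (q10 | q2 | ~q5) forces q5 = False.
  then (q5 | q8) forces q8 = True.
Set q6 = True.
All clauses satisfied.

q1 = False, q2 = False, q3 = True, q4 = True, q5 = False, q6 = True, q7 = True, q8 = True, q9 = False, q10 = False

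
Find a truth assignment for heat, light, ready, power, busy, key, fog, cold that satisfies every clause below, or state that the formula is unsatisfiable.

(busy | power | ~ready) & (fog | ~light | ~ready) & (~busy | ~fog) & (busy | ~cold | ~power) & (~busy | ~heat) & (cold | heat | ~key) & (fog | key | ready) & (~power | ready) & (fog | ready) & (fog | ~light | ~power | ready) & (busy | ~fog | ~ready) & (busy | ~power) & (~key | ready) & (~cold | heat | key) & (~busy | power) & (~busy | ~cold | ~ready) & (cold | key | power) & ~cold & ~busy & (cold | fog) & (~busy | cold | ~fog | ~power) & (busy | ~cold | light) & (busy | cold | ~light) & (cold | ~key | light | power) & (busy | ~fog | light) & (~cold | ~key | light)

Case busy = True:
  Clause (~busy) is falsified — contradiction.
Case busy = False:
  (busy | ~power) forces power = False.
  (busy | power | ~ready) forces ready = False.
  (fog | ready) forces fog = True.
  (~key | ready) forces key = False.
  (cold | key | power) forces cold = True.
  Clause (~cold) is falsified — contradiction.
Both cases fail, so the formula is unsatisfiable.

No satisfying assignment exists.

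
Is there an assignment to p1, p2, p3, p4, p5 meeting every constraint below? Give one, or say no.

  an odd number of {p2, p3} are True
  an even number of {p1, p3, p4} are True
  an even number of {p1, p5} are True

p1: False; p2: True; p3: False; p4: False; p5: False

{p2, p3}: 1 true → odd ✓
{p1, p3, p4}: 0 true → even ✓
{p1, p5}: 0 true → even ✓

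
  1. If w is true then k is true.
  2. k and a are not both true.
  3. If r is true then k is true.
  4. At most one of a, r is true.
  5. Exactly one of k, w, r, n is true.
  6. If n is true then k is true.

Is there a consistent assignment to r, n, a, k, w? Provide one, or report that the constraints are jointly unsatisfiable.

r: False; n: False; a: False; k: True; w: False

  (1) w=F ⇒ k: vacuous ✓
  (2) k=T, a=F — not both ✓
  (3) r=F ⇒ k: vacuous ✓
  (4) {a, r}: 0 true — at most one ✓
  (5) {k, w, r, n}: 1 true — exactly one ✓
  (6) n=F ⇒ k: vacuous ✓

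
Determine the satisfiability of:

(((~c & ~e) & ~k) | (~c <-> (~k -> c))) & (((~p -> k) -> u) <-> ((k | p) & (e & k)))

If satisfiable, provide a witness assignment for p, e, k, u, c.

p: False, e: True, k: True, u: True, c: False

  ((~c & ~e) & ~k) | (~c <-> (~k -> c)) = True
    (~c & ~e) & ~k = False
      ~c & ~e = False
        ~c = True
        ~e = False
      ~k = False
    ~c <-> (~k -> c) = True
      ~c = True
      ~k -> c = True
        ~k = False
  ((~p -> k) -> u) <-> ((k | p) & (e & k)) = True
    (~p -> k) -> u = True
      ~p -> k = True
        ~p = True
    (k | p) & (e & k) = True
      k | p = True
      e & k = True
Both conjuncts True, so the formula holds.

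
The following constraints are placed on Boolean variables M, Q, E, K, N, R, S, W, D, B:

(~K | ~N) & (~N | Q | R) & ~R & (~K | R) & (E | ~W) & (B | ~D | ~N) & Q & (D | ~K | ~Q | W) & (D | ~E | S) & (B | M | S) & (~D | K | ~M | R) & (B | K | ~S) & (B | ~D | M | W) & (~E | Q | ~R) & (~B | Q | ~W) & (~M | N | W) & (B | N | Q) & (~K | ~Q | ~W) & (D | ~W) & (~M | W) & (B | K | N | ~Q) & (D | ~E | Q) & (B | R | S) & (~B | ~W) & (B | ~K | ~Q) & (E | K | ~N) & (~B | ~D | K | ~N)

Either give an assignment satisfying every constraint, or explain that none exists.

M = False, Q = True, E = False, K = False, N = False, R = False, S = False, W = False, D = False, B = True

Unit clause (~R) forces R = False.
In (~K | R) only ~K is left, so K = False.
Unit clause (Q) forces Q = True.
Try M = True:
  (~D | K | ~M | R) forces D = False.
  (D | ~W) forces W = False.
  clause (~M | W) is falsified — backtrack.
So M = False.
Set E = False.
  then (E | ~W) forces W = False.
  then (E | K | ~N) forces N = False.
  then (B | K | N | ~Q) forces B = True.
Set S = False.
Set D = False.
All clauses satisfied.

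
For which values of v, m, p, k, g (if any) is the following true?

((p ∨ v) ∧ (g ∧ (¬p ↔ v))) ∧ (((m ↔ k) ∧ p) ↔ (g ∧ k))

v=T; m=T; p=F; k=F; g=T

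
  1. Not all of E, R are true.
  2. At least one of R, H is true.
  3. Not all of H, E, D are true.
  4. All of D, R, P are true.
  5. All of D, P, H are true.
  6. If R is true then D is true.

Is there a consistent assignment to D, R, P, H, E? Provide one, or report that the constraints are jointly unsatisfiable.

D: True, R: True, P: True, H: True, E: False

  (1) {E, R}: 1/2 true — not all ✓
  (2) {R, H}: 2 true — at least one ✓
  (3) {H, E, D}: 2/3 true — not all ✓
  (4) {D, R, P}: all 3 true ✓
  (5) {D, P, H}: all 3 true ✓
  (6) R=T ⇒ D: T ✓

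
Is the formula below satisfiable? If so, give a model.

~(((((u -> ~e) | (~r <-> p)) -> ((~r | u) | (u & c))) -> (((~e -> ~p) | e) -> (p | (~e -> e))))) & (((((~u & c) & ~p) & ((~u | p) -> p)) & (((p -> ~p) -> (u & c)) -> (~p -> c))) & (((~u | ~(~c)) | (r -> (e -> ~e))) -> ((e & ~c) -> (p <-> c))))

The formula is unsatisfiable.

Case e = True: the conjunct ~(((((u -> ~e) | (~r <-> p)) -> ((~r | u) | (u & c))) -> (((~e -> ~p) | e) -> (p | (~e -> e))))) becomes ~((((~u | (~r <-> p)) -> ((~r | u) | (u & c))) -> True)) = False.
Case e = False: the formula simplifies to ~((((~r | u) | (u & c)) -> (~p -> p))) & ((((~u & c) & ~p) & ((~u | p) -> p)) & (((p -> ~p) -> (u & c)) -> (~p -> c))).
  p = True: the conjunct ~((((~r | u) | (u & c)) -> (~p -> p))) becomes ~((((~r | u) | (u & c)) -> True)) = False.
  p = False: simplifies to ~(~(((~r | u) | (u & c)))) & (((~u & c) & u) & ((u & c) -> c)).
    u = True: the conjunct ~u is False.
    u = False: the conjunct u is False.
Both cases fail — unsatisfiable.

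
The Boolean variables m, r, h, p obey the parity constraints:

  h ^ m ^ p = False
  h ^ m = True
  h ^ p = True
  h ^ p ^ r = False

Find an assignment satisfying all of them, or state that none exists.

m=T, r=T, h=F, p=T

h ^ m ^ p = F ^ T ^ T = False ✓
h ^ m = F ^ T = True ✓
h ^ p = F ^ T = True ✓
h ^ p ^ r = F ^ T ^ T = False ✓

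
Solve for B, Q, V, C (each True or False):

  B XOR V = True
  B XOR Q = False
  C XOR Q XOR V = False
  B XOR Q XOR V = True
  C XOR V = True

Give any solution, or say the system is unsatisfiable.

Unsatisfiable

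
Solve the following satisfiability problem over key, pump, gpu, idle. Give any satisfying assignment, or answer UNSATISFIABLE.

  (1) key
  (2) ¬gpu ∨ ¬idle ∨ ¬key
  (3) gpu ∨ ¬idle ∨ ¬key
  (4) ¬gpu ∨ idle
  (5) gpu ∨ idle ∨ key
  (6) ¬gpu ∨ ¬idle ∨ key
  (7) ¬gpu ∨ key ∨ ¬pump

key: True; pump: False; gpu: False; idle: False

Unit clause (key) forces key = True.
Set pump = False.
Try gpu = True:
  (¬gpu ∨ ¬idle ∨ ¬key) forces idle = False.
  clause (¬gpu ∨ idle) is falsified — backtrack.
So gpu = False.
  then (gpu ∨ ¬idle ∨ ¬key) forces idle = False.
Check each clause:
  (key): key holds.
  (¬gpu ∨ ¬idle ∨ ¬key): ¬gpu holds.
  (gpu ∨ ¬idle ∨ ¬key): ¬idle holds.
  (¬gpu ∨ idle): ¬gpu holds.
  (gpu ∨ idle ∨ key): key holds.
  (¬gpu ∨ ¬idle ∨ key): ¬gpu holds.
  (¬gpu ∨ key ∨ ¬pump): ¬gpu holds.
All clauses satisfied.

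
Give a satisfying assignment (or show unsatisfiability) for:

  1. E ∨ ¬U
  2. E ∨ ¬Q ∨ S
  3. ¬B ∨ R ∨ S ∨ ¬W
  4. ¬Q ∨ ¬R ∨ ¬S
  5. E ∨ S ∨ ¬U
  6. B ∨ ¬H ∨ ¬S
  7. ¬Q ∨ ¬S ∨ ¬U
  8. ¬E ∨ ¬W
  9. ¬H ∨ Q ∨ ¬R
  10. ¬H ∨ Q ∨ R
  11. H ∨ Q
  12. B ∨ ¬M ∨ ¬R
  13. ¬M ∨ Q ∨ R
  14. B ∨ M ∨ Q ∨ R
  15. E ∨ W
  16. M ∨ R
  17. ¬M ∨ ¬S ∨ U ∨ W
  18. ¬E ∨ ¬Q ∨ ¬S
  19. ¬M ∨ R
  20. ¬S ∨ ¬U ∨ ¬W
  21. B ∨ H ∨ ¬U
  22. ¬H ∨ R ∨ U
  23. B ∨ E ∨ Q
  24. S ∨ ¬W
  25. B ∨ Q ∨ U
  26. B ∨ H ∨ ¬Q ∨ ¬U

H = True, B = True, S = False, W = False, R = True, M = False, U = True, E = True, Q = True

Set H = True.
Set B = True.
Set S = False.
  then (S ∨ ¬W) forces W = False.
  then (E ∨ W) forces E = True.
Try R = False:
  (¬H ∨ Q ∨ R) forces Q = True.
  (M ∨ R) forces M = True.
  clause (¬M ∨ R) is falsified — backtrack.
So R = True.
  then (¬H ∨ Q ∨ ¬R) forces Q = True.
Set M = False.
Set U = True.
All clauses satisfied.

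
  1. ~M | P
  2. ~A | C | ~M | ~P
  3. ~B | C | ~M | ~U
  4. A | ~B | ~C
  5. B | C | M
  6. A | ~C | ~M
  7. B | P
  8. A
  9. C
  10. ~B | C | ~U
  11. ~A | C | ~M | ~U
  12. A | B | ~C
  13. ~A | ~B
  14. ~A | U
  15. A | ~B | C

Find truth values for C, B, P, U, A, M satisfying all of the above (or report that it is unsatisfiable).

Unit clause (A) forces A = True.
Unit clause (C) forces C = True.
In (~A | ~B) only ~B is left, so B = False.
In (~A | U) only U is left, so U = True.
In (B | P) only P is left, so P = True.
Set M = False.
All clauses satisfied.

C = True; B = False; P = True; U = True; A = True; M = False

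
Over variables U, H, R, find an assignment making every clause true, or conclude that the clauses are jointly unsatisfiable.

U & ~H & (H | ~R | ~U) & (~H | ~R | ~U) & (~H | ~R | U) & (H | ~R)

Unit clause (U) forces U = True.
Unit clause (~H) forces H = False.
In (H | ~R | ~U) only ~R is left, so R = False.
Check each clause:
  (U): U holds.
  (~H): ~H holds.
  (H | ~R | ~U): ~R holds.
  (~H | ~R | ~U): ~H holds.
  (~H | ~R | U): ~H holds.
  (H | ~R): ~R holds.
All clauses satisfied.

U = True, H = False, R = False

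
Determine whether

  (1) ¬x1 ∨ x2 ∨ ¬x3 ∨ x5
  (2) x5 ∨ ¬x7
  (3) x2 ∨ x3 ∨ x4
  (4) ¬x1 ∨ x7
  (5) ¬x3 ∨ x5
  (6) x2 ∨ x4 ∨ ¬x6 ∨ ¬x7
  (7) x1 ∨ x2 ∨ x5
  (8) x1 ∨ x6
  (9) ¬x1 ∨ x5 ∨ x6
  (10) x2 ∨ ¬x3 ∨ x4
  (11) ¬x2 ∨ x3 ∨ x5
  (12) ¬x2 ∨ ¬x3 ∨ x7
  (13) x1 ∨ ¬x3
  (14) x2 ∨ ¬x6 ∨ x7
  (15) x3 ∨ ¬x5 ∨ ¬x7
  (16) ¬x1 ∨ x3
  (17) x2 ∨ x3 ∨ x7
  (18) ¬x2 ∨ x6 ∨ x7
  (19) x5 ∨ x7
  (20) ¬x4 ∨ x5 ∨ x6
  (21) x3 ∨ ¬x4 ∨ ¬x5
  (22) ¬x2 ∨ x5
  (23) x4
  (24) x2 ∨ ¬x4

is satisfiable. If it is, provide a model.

x1: True, x2: True, x3: True, x4: True, x5: True, x6: False, x7: True

Unit clause (x4) forces x4 = True.
In (x2 ∨ ¬x4) only x2 is left, so x2 = True.
In (¬x2 ∨ x5) only x5 is left, so x5 = True.
In (x3 ∨ ¬x4 ∨ ¬x5) only x3 is left, so x3 = True.
In (¬x2 ∨ ¬x3 ∨ x7) only x7 is left, so x7 = True.
In (x1 ∨ ¬x3) only x1 is left, so x1 = True.
Set x6 = False.
All clauses satisfied.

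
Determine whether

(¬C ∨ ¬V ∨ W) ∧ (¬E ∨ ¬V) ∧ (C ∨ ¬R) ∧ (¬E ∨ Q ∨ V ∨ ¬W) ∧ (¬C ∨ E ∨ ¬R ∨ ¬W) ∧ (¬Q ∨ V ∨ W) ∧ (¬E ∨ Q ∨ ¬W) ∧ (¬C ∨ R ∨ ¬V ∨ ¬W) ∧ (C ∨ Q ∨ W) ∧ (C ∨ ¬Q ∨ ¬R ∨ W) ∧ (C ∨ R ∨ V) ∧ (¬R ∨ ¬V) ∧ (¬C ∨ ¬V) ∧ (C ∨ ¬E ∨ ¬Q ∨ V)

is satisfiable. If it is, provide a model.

Set E = False.
Set Q = True.
Try R = True:
  (C ∨ ¬R) forces C = True.
  (¬C ∨ E ∨ ¬R ∨ ¬W) forces W = False.
  (¬C ∨ ¬V ∨ W) forces V = False.
  clause (¬Q ∨ V ∨ W) is falsified — backtrack.
So R = False.
Set V = False.
  then (¬Q ∨ V ∨ W) forces W = True.
  then (C ∨ R ∨ V) forces C = True.
All clauses satisfied.

E: False, Q: True, R: False, V: False, W: True, C: True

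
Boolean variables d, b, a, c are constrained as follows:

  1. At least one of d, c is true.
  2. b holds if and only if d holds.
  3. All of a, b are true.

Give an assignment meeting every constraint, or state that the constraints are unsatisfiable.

d = True, b = True, a = True, c = False

  (1) {d, c}: 1 true — at least one ✓
  (2) b=T, d=T — same ✓
  (3) {a, b}: all 2 true ✓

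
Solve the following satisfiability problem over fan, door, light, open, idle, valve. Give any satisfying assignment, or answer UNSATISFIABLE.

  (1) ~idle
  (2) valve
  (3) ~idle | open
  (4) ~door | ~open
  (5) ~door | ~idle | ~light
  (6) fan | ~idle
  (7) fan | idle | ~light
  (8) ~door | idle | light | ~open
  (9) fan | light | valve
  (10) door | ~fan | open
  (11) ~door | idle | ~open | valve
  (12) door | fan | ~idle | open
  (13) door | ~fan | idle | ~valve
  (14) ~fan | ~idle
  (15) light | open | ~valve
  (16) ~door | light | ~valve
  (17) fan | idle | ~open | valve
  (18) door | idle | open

fan = True; door = True; light = True; open = False; idle = False; valve = True

Unit clause (~idle) forces idle = False.
Unit clause (valve) forces valve = True.
Set fan = True.
  then (door | ~fan | idle | ~valve) forces door = True.
  then (~door | light | ~valve) forces light = True.
  then (~door | ~open) forces open = False.
All clauses satisfied.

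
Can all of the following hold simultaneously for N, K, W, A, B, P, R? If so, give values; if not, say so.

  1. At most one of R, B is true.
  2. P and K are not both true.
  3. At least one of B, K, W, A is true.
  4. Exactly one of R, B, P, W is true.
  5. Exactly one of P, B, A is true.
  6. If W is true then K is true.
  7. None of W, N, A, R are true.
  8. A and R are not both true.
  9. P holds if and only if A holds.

N: False, K: False, W: False, A: False, B: True, P: False, R: False

  (1) {R, B}: 1 true — at most one ✓
  (2) P=F, K=F — not both ✓
  (3) {B, K, W, A}: 1 true — at least one ✓
  (4) {R, B, P, W}: 1 true — exactly one ✓
  (5) {P, B, A}: 1 true — exactly one ✓
  (6) W=F ⇒ K: vacuous ✓
  (7) {W, N, A, R}: 0 true — none ✓
  (8) A=F, R=F — not both ✓
  (9) P=F, A=F — same ✓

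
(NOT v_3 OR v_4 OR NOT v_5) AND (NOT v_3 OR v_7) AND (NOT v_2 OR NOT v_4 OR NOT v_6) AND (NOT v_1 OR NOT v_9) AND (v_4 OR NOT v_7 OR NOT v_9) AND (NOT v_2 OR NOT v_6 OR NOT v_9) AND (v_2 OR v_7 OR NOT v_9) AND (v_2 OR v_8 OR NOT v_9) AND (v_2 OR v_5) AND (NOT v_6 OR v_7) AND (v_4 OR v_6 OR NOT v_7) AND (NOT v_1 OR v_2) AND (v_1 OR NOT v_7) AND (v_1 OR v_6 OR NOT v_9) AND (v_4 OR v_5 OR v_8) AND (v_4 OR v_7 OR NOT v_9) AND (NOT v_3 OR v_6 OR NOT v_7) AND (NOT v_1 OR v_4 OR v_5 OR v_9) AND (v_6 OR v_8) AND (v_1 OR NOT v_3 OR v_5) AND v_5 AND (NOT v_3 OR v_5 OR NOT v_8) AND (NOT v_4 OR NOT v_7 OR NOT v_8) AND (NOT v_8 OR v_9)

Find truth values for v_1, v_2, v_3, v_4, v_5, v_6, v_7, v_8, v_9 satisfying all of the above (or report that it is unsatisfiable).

v_1: True; v_2: True; v_3: False; v_4: False; v_5: True; v_6: True; v_7: True; v_8: False; v_9: False

Unit clause (v_5) forces v_5 = True.
Set v_1 = True.
  then (NOT v_1 OR NOT v_9) forces v_9 = False.
  then (NOT v_1 OR v_2) forces v_2 = True.
  then (NOT v_8 OR v_9) forces v_8 = False.
  then (v_6 OR v_8) forces v_6 = True.
  then (NOT v_2 OR NOT v_4 OR NOT v_6) forces v_4 = False.
  then (NOT v_6 OR v_7) forces v_7 = True.
  then (NOT v_3 OR v_4 OR NOT v_5) forces v_3 = False.
All clauses satisfied.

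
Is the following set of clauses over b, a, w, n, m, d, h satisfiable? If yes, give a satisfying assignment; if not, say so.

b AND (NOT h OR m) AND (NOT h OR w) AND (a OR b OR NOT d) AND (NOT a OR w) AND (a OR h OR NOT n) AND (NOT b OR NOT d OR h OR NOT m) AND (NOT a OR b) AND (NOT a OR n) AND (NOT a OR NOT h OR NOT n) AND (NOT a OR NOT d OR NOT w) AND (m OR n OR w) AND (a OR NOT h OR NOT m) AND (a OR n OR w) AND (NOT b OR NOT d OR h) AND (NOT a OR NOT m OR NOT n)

b = True, a = True, w = True, n = True, m = False, d = False, h = False

Unit clause (b) forces b = True.
Set a = True.
  then (NOT a OR w) forces w = True.
  then (NOT a OR n) forces n = True.
  then (NOT a OR NOT h OR NOT n) forces h = False.
  then (NOT a OR NOT d OR NOT w) forces d = False.
  then (NOT a OR NOT m OR NOT n) forces m = False.
All clauses satisfied.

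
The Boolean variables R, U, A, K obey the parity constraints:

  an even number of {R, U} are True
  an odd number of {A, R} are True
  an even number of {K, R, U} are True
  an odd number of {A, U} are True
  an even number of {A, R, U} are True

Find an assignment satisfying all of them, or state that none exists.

R = True, U = True, A = False, K = False

{R, U}: 2 true → even ✓
{A, R}: 1 true → odd ✓
{K, R, U}: 2 true → even ✓
{A, U}: 1 true → odd ✓
{A, R, U}: 2 true → even ✓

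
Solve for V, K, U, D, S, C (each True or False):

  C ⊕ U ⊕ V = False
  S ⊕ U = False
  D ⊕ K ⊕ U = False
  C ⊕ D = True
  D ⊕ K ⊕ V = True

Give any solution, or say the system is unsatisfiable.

V=T, K=F, U=F, D=F, S=F, C=T

C ⊕ U ⊕ V = T ⊕ F ⊕ T = False ✓
S ⊕ U = F ⊕ F = False ✓
D ⊕ K ⊕ U = F ⊕ F ⊕ F = False ✓
C ⊕ D = T ⊕ F = True ✓
D ⊕ K ⊕ V = F ⊕ F ⊕ T = True ✓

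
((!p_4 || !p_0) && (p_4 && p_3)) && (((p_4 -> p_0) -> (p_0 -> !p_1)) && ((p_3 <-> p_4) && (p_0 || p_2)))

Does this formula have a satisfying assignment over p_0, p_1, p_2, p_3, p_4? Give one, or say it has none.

p_0: False, p_1: True, p_2: True, p_3: True, p_4: True

  (!p_4 || !p_0) && (p_4 && p_3) = True
    !p_4 || !p_0 = True
      !p_4 = False
      !p_0 = True
    p_4 && p_3 = True
  ((p_4 -> p_0) -> (p_0 -> !p_1)) && ((p_3 <-> p_4) && (p_0 || p_2)) = True
    (p_4 -> p_0) -> (p_0 -> !p_1) = True
      p_4 -> p_0 = False
      p_0 -> !p_1 = True
        !p_1 = False
    (p_3 <-> p_4) && (p_0 || p_2) = True
      p_3 <-> p_4 = True
      p_0 || p_2 = True
Both conjuncts True, so the formula holds.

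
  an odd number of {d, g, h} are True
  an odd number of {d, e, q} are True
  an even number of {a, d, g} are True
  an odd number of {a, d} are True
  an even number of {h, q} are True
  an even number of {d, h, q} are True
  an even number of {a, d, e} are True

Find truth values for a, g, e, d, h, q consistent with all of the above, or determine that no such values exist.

a=T, g=T, e=T, d=F, h=F, q=F

{d, g, h}: 1 true → odd ✓
{d, e, q}: 1 true → odd ✓
{a, d, g}: 2 true → even ✓
{a, d}: 1 true → odd ✓
{h, q}: 0 true → even ✓
{d, h, q}: 0 true → even ✓
{a, d, e}: 2 true → even ✓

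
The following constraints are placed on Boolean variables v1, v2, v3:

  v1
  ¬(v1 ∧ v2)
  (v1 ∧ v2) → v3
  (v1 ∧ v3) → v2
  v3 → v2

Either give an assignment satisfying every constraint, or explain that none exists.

v1 = True; v2 = False; v3 = False

Unit clause (v1) forces v1 = True.
In (¬v1 ∨ ¬v2) only ¬v2 is left, so v2 = False.
In (v2 ∨ ¬v3) only ¬v3 is left, so v3 = False.
Check each clause:
  (v1): v1 holds.
  (¬v1 ∨ ¬v2 ∨ v3): ¬v2 holds.
  (v2 ∨ ¬v3): ¬v3 holds.
  (¬v1 ∨ v2 ∨ ¬v3): ¬v3 holds.
  (¬v1 ∨ ¬v2): ¬v2 holds.
All clauses satisfied.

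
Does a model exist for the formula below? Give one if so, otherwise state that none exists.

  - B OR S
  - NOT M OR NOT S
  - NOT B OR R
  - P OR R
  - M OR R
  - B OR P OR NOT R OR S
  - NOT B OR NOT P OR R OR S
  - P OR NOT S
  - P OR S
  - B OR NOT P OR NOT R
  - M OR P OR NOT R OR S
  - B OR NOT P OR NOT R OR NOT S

Try B = False:
  (B OR S) forces S = True.
  (NOT M OR NOT S) forces M = False.
  (M OR R) forces R = True.
  (P OR NOT S) forces P = True.
  clause (B OR NOT P OR NOT R) is falsified — backtrack.
So B = True.
  then (NOT B OR R) forces R = True.
Set M = True.
  then (NOT M OR NOT S) forces S = False.
  then (P OR S) forces P = True.
All clauses satisfied.

B: True; M: True; S: False; P: True; R: True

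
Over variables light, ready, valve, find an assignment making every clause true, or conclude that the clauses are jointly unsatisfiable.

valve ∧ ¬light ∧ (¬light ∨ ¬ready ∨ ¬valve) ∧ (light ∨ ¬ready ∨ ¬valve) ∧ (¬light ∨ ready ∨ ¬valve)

light = False, ready = False, valve = True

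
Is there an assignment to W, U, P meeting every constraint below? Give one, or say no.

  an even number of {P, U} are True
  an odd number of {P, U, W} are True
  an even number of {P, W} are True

W = True; U = True; P = True

{P, U}: 2 true → even ✓
{P, U, W}: 3 true → odd ✓
{P, W}: 2 true → even ✓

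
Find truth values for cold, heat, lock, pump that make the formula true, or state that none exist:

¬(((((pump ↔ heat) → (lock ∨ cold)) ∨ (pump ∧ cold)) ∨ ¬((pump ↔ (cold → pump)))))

cold=F, heat=T, lock=F, pump=T

  ¬(((((pump ↔ heat) → (lock ∨ cold)) ∨ (pump ∧ cold)) ∨ ¬((pump ↔ (cold → pump))))) = True
    (((pump ↔ heat) → (lock ∨ cold)) ∨ (pump ∧ cold)) ∨ ¬((pump ↔ (cold → pump))) = False
      ((pump ↔ heat) → (lock ∨ cold)) ∨ (pump ∧ cold) = False
        (pump ↔ heat) → (lock ∨ cold) = False
          pump ↔ heat = True
          lock ∨ cold = False
        pump ∧ cold = False
      ¬((pump ↔ (cold → pump))) = False
        pump ↔ (cold → pump) = True
          cold → pump = True
The formula evaluates to True.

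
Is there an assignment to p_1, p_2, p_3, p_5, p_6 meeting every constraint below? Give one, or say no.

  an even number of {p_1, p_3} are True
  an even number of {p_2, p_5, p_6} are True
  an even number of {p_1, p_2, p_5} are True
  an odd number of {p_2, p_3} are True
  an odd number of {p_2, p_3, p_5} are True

Adding constraints 1, 3, 5 mod 2: every variable appears an even number of times on the left, so the left side is 0.
But the right sides sum to 1 (mod 2). 0 ≠ 1 — the system is inconsistent.

Unsatisfiable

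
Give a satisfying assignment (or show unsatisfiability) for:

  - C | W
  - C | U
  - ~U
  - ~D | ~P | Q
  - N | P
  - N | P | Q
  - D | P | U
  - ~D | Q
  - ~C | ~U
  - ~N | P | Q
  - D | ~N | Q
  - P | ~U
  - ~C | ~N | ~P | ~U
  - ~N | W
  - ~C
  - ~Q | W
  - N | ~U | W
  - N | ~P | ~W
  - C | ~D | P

Case U = True:
  Clause (~U) is falsified — contradiction.
Case U = False:
  (C | U) forces C = True.
  Clause (~C) is falsified — contradiction.
Both cases fail, so the formula is unsatisfiable.

Unsatisfiable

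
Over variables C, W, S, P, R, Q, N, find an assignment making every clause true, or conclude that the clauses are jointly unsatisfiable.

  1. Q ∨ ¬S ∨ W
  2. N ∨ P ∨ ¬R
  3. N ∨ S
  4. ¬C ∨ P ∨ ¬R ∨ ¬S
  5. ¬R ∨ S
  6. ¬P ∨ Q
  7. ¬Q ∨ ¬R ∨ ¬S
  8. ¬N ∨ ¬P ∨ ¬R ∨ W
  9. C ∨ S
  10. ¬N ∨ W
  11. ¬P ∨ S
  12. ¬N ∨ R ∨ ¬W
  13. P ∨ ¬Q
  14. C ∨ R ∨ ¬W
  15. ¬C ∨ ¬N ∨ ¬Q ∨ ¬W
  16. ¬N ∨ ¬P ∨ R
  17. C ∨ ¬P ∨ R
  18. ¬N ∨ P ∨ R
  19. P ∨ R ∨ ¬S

C: True; W: False; S: True; P: True; R: False; Q: True; N: False

Set C = True.
Set W = False.
  then (¬N ∨ W) forces N = False.
  then (N ∨ S) forces S = True.
  then (Q ∨ ¬S ∨ W) forces Q = True.
  then (¬Q ∨ ¬R ∨ ¬S) forces R = False.
  then (P ∨ ¬Q) forces P = True.
All clauses satisfied.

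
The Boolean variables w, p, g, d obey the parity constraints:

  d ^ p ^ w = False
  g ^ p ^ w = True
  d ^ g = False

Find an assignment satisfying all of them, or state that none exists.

Adding constraints 1, 2, 3 mod 2: every variable appears an even number of times on the left, so the left side is 0.
But the right sides sum to 1 (mod 2). 0 ≠ 1 — the system is inconsistent.

Unsatisfiable — no assignment works.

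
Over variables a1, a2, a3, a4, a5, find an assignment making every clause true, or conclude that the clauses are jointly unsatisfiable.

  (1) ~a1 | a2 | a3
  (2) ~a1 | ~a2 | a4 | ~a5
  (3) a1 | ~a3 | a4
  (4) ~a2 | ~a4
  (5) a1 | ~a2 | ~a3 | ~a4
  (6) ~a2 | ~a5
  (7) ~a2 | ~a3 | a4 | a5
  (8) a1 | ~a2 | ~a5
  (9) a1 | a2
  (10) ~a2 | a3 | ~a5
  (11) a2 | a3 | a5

a1=T, a2=T, a3=F, a4=F, a5=F

Set a1 = True.
Set a2 = True.
  then (~a2 | ~a4) forces a4 = False.
  then (~a2 | ~a5) forces a5 = False.
  then (~a2 | ~a3 | a4 | a5) forces a3 = False.
All clauses satisfied.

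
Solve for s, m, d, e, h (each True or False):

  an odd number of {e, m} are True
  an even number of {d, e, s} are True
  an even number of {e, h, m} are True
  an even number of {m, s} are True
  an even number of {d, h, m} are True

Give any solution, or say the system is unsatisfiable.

s: False, m: False, d: True, e: True, h: True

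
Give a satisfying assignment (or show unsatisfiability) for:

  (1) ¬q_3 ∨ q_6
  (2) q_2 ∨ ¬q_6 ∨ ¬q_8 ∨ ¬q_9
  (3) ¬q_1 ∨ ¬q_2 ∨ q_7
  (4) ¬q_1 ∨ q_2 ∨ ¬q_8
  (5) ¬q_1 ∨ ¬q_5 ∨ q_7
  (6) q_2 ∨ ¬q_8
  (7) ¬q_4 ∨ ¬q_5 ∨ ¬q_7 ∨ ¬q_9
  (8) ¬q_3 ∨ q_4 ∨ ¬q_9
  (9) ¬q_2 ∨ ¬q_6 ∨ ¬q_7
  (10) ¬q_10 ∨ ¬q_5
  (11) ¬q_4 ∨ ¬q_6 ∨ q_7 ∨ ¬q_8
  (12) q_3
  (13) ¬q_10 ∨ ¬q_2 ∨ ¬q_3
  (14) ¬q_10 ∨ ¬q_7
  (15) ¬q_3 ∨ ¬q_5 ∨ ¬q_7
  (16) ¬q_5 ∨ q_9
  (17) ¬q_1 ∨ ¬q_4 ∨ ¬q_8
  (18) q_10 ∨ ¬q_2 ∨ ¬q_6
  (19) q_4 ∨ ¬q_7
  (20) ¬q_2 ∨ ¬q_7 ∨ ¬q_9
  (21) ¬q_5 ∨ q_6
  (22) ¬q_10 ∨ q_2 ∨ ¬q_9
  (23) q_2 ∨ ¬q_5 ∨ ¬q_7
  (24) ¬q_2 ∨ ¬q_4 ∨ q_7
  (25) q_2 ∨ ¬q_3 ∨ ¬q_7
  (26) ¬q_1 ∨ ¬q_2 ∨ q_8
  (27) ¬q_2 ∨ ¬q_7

q_1 = False, q_2 = False, q_3 = True, q_4 = True, q_5 = True, q_6 = True, q_7 = False, q_8 = False, q_9 = True, q_10 = False

Unit clause (q_3) forces q_3 = True.
In (¬q_3 ∨ q_6) only q_6 is left, so q_6 = True.
Set q_1 = False.
Try q_2 = True:
  (¬q_2 ∨ ¬q_6 ∨ ¬q_7) forces q_7 = False.
  (¬q_10 ∨ ¬q_2 ∨ ¬q_3) forces q_10 = False.
  clause (q_10 ∨ ¬q_2 ∨ ¬q_6) is falsified — backtrack.
So q_2 = False.
  then (q_2 ∨ ¬q_8) forces q_8 = False.
  then (q_2 ∨ ¬q_3 ∨ ¬q_7) forces q_7 = False.
Set q_4 = True.
Set q_5 = True.
  then (¬q_10 ∨ ¬q_5) forces q_10 = False.
  then (¬q_5 ∨ q_9) forces q_9 = True.
All clauses satisfied.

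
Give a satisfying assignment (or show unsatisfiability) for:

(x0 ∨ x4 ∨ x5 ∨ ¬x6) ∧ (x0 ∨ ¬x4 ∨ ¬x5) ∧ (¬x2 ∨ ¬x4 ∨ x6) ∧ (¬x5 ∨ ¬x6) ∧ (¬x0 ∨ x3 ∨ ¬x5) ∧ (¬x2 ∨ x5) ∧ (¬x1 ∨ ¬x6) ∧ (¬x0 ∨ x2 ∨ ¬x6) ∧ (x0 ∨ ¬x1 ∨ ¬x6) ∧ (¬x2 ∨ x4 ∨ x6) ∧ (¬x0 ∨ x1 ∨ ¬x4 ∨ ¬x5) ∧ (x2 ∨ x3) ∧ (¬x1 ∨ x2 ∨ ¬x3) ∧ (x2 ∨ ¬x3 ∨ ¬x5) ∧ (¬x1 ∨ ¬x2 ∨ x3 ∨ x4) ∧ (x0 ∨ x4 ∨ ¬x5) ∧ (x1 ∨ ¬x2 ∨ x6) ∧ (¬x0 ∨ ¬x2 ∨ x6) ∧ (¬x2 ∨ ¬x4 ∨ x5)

Set x0 = True.
Try x1 = True:
  (¬x1 ∨ ¬x6) forces x6 = False.
  (¬x0 ∨ ¬x2 ∨ x6) forces x2 = False.
  (x2 ∨ x3) forces x3 = True.
  clause (¬x1 ∨ x2 ∨ ¬x3) is falsified — backtrack.
So x1 = False.
Set x2 = False.
  then (¬x0 ∨ x2 ∨ ¬x6) forces x6 = False.
  then (x2 ∨ x3) forces x3 = True.
  then (x2 ∨ ¬x3 ∨ ¬x5) forces x5 = False.
Set x4 = False.
All clauses satisfied.

x0 = True, x1 = False, x2 = False, x3 = True, x4 = False, x5 = False, x6 = False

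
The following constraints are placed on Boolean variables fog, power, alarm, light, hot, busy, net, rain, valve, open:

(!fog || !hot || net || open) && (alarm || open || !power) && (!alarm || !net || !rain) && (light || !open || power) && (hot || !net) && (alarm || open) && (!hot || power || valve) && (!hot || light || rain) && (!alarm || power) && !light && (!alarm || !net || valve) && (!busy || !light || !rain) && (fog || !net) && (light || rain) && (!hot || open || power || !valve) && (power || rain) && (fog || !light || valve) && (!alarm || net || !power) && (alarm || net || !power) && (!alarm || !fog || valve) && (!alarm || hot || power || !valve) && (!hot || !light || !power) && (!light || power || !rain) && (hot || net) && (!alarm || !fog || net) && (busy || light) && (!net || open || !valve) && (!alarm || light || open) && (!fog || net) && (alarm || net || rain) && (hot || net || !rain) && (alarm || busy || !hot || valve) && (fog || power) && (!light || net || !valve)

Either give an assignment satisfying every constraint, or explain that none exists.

fog = True, power = True, alarm = False, light = False, hot = True, busy = True, net = True, rain = True, valve = True, open = True

Unit clause (!light) forces light = False.
In (light || rain) only rain is left, so rain = True.
In (busy || light) only busy is left, so busy = True.
Try fog = False:
  (fog || !net) forces net = False.
  (hot || net) forces hot = True.
  (fog || power) forces power = True.
  (!alarm || net || !power) forces alarm = False.
  clause (alarm || net || !power) is falsified — backtrack.
So fog = True.
  then (!fog || net) forces net = True.
  then (!alarm || !net || !rain) forces alarm = False.
  then (hot || !net) forces hot = True.
  then (alarm || open) forces open = True.
  then (light || !open || power) forces power = True.
Set valve = True.
All clauses satisfied.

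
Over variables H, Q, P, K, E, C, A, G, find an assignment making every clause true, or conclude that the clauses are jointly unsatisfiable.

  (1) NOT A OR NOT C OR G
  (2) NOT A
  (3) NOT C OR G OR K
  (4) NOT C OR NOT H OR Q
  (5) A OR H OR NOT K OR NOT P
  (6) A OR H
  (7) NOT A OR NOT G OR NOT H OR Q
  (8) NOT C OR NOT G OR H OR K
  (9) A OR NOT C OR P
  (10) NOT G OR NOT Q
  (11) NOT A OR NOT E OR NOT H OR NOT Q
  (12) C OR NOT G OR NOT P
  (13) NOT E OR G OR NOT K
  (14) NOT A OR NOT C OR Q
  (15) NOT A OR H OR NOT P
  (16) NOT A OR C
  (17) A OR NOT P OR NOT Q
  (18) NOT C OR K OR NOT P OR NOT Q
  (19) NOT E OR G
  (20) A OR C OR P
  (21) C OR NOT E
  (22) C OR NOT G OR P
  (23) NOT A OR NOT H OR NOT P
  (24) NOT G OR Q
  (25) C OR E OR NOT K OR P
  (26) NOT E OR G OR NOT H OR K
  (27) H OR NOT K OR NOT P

H=T; Q=F; P=T; K=T; E=F; C=F; A=F; G=F

Unit clause (NOT A) forces A = False.
In (A OR H) only H is left, so H = True.
Try Q = True:
  (NOT G OR NOT Q) forces G = False.
  (A OR NOT P OR NOT Q) forces P = False.
  (A OR NOT C OR P) forces C = False.
  clause (A OR C OR P) is falsified — backtrack.
So Q = False.
  then (NOT C OR NOT H OR Q) forces C = False.
  then (A OR C OR P) forces P = True.
  then (C OR NOT E) forces E = False.
  then (NOT G OR Q) forces G = False.
Set K = True.
All clauses satisfied.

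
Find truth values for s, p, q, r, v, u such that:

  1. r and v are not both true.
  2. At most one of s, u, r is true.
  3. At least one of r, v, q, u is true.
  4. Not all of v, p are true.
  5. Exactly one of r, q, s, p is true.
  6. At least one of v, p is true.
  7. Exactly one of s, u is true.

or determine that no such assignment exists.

s=T, p=F, q=F, r=F, v=T, u=F

  (1) r=F, v=T — not both ✓
  (2) {s, u, r}: 1 true — at most one ✓
  (3) {r, v, q, u}: 1 true — at least one ✓
  (4) {v, p}: 1/2 true — not all ✓
  (5) {r, q, s, p}: 1 true — exactly one ✓
  (6) {v, p}: 1 true — at least one ✓
  (7) {s, u}: 1 true — exactly one ✓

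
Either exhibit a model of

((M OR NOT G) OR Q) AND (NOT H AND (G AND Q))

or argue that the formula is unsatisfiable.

G=T, M=T, H=F, Q=T

  (M OR NOT G) OR Q = True
    M OR NOT G = True
      NOT G = False
  NOT H AND (G AND Q) = True
    NOT H = True
    G AND Q = True
Both conjuncts True, so the formula holds.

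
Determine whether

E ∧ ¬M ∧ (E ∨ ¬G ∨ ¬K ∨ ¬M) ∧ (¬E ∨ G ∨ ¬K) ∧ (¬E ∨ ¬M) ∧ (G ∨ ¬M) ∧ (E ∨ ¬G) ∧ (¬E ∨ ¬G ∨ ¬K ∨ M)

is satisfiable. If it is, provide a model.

K = False; M = False; E = True; G = True

Unit clause (E) forces E = True.
Unit clause (¬M) forces M = False.
Set K = False.
Set G = True.
Check each clause:
  (E): E holds.
  (¬M): ¬M holds.
  (E ∨ ¬G ∨ ¬K ∨ ¬M): E holds.
  (¬E ∨ G ∨ ¬K): G holds.
  (¬E ∨ ¬M): ¬M holds.
  (G ∨ ¬M): G holds.
  (E ∨ ¬G): E holds.
  (¬E ∨ ¬G ∨ ¬K ∨ M): ¬K holds.
All clauses satisfied.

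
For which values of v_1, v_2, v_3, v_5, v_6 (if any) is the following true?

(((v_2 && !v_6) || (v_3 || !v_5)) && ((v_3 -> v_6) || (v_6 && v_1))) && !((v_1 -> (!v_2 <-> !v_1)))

v_1=T; v_2=F; v_3=T; v_5=F; v_6=T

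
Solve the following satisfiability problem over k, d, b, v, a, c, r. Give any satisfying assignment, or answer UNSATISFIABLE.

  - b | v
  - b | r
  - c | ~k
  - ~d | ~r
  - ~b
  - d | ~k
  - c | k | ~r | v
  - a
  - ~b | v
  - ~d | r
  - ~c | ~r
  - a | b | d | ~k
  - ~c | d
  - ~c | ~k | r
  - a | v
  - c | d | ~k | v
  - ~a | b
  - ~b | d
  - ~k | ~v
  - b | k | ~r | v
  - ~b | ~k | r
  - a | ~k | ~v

Case a = True:
  (~b) forces b = False.
  Clause (~a | b) is falsified — contradiction.
Case a = False:
  Clause (a) is falsified — contradiction.
Both cases fail, so the formula is unsatisfiable.

The formula is unsatisfiable.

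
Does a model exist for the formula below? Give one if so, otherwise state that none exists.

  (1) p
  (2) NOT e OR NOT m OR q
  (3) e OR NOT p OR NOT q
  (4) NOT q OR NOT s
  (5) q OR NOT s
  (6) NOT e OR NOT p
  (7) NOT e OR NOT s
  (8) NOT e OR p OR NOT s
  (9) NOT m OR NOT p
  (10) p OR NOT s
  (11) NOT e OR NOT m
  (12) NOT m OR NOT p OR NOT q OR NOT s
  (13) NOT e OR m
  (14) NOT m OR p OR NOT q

p = True, m = False, q = False, s = False, e = False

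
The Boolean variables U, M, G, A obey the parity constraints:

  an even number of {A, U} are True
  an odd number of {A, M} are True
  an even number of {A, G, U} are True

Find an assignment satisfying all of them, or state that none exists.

U = True; M = False; G = False; A = True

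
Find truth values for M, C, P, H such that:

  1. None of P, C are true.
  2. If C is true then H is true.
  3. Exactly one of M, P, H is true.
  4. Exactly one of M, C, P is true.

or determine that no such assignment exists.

M = True; C = False; P = False; H = False

  (1) {P, C}: 0 true — none ✓
  (2) C=F ⇒ H: vacuous ✓
  (3) {M, P, H}: 1 true — exactly one ✓
  (4) {M, C, P}: 1 true — exactly one ✓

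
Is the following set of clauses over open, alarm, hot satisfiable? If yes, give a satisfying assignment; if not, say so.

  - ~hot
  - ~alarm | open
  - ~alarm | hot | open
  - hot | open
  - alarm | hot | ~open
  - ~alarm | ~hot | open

Unit clause (~hot) forces hot = False.
In (hot | open) only open is left, so open = True.
In (alarm | hot | ~open) only alarm is left, so alarm = True.
Check each clause:
  (~hot): ~hot holds.
  (~alarm | open): open holds.
  (~alarm | hot | open): open holds.
  (hot | open): open holds.
  (alarm | hot | ~open): alarm holds.
  (~alarm | ~hot | open): ~hot holds.
All clauses satisfied.

open: True, alarm: True, hot: False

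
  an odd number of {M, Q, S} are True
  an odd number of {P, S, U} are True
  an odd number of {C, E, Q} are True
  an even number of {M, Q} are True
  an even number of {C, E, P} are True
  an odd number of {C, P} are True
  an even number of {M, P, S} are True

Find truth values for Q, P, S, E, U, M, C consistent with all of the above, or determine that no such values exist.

Q: True, P: False, S: True, E: True, U: False, M: True, C: True

{M, Q, S}: 3 true → odd ✓
{P, S, U}: 1 true → odd ✓
{C, E, Q}: 3 true → odd ✓
{M, Q}: 2 true → even ✓
{C, E, P}: 2 true → even ✓
{C, P}: 1 true → odd ✓
{M, P, S}: 2 true → even ✓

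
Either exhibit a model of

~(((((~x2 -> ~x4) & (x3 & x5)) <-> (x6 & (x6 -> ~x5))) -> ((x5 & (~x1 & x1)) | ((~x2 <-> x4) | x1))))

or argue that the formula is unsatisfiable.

x1 = False, x2 = False, x3 = False, x4 = False, x5 = True, x6 = True

  ~(((((~x2 -> ~x4) & (x3 & x5)) <-> (x6 & (x6 -> ~x5))) -> ((x5 & (~x1 & x1)) | ((~x2 <-> x4) | x1)))) = True
    (((~x2 -> ~x4) & (x3 & x5)) <-> (x6 & (x6 -> ~x5))) -> ((x5 & (~x1 & x1)) | ((~x2 <-> x4) | x1)) = False
      ((~x2 -> ~x4) & (x3 & x5)) <-> (x6 & (x6 -> ~x5)) = True
        (~x2 -> ~x4) & (x3 & x5) = False
          ~x2 -> ~x4 = True
            ~x2 = True
            ~x4 = True
          x3 & x5 = False
        x6 & (x6 -> ~x5) = False
          x6 -> ~x5 = False
            ~x5 = False
      (x5 & (~x1 & x1)) | ((~x2 <-> x4) | x1) = False
        x5 & (~x1 & x1) = False
          ~x1 & x1 = False
            ~x1 = True
        (~x2 <-> x4) | x1 = False
          ~x2 <-> x4 = False
            ~x2 = True
The formula evaluates to True.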